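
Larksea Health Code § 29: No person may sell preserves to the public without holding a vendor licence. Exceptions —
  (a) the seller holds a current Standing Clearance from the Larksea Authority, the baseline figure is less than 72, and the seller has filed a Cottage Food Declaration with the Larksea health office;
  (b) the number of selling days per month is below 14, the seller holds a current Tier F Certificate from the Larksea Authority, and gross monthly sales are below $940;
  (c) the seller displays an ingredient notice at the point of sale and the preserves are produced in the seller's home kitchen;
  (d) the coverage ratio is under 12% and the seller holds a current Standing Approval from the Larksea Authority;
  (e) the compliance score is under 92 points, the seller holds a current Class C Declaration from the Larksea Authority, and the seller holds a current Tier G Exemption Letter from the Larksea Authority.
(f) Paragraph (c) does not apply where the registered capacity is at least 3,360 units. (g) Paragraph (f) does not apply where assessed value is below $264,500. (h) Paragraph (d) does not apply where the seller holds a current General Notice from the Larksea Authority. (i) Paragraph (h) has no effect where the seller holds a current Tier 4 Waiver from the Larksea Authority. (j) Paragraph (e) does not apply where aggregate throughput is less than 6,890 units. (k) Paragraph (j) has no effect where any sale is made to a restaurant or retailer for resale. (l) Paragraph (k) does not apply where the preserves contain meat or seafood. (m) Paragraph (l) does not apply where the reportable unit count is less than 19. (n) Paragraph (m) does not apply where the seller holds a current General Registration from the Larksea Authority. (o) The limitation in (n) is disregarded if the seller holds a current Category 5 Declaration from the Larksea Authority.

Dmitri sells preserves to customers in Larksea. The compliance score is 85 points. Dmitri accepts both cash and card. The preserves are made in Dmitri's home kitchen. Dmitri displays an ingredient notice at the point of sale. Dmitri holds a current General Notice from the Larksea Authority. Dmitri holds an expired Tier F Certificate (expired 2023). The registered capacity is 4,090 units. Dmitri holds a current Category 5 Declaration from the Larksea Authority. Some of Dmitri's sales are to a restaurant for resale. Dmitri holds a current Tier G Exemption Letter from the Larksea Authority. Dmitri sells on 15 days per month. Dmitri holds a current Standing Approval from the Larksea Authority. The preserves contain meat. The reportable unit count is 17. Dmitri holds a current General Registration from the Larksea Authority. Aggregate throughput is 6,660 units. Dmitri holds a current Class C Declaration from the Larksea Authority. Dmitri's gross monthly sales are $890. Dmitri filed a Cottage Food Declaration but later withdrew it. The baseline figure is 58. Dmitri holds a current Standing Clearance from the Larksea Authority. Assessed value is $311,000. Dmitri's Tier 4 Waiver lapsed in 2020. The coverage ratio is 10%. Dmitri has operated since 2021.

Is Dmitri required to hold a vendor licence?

Exception (a) requires that the seller has filed a Cottage Food Declaration with the Larksea health office; but the Cottage Food Declaration was withdrawn, so (a) is unavailable.
Exception (b) does not apply: the number of selling days per month is 15, not below 14.
Exception (c) is satisfied on its face — an ingredient notice is displayed; the preserves are home-kitchen produced. But: (f) operates — the registered capacity is 4,090 units, meeting the 3,360 units threshold. (g) is not triggered (assessed value is $311,000, not below $264,500), so (f) stands. So (c) is unavailable.
Exception (d)'s conditions are all satisfied: the coverage ratio is 10%, under the 12% limit; a current Standing Approval is held. But: (h) operates against (d): a current General Notice is held. (i) is inapplicable (there is no Tier 4 Waiver in force), so (h) stands. (d) is therefore removed.
Exception (e)'s conditions are all satisfied: the compliance score is 85 points, under the 92 points limit; a current Class C Declaration is held; a current Tier G Exemption Letter is held. Considering the limiting provisions: (j) applies (aggregate throughput is 6,660 units, less than the 6,890 units limit), but is overridden by (k): (k) operates against (j): some sales are to a restaurant for resale. (l) would limit (k) — the preserves contain meat — but (m) sets (l) aside: (m) is triggered — the reportable unit count is 17, less than the 19 limit. (n) is engaged (a current General Registration is held), but is set aside by (o): (o) applies — a current Category 5 Declaration is held. (e) remains available.

No — exception (e) applies; Dmitri is not required to hold a vendor licence.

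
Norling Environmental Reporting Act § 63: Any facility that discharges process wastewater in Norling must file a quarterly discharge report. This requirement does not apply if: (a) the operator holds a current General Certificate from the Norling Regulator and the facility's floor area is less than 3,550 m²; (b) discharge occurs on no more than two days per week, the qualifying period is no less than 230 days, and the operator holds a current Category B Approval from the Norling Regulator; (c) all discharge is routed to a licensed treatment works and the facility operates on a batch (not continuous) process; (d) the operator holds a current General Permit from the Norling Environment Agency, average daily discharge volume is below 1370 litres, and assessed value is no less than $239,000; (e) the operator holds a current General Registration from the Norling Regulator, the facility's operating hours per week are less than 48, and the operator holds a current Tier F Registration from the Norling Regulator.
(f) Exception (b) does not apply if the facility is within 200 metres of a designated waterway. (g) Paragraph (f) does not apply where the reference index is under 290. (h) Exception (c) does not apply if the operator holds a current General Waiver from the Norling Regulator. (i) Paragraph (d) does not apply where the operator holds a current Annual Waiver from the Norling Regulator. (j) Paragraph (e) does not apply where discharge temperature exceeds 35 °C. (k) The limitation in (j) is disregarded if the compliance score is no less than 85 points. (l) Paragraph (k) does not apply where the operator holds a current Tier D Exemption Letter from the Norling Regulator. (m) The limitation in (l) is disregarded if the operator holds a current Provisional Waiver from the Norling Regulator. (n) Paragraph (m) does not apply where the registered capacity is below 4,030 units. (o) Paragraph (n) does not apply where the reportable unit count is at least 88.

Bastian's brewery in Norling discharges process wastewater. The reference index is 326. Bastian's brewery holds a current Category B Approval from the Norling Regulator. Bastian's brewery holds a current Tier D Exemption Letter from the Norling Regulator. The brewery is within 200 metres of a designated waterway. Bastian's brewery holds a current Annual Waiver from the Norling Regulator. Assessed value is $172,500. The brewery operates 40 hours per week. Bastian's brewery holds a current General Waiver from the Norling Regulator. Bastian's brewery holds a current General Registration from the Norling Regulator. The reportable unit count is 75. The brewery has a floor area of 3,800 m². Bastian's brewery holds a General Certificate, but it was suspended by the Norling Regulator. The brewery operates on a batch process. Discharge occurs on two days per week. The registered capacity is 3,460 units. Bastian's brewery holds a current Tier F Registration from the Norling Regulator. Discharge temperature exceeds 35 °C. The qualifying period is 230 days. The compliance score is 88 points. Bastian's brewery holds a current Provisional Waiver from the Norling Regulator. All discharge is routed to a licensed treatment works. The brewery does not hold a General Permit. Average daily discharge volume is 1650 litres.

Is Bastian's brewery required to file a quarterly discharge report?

Yes — Bastian's brewery must file a quarterly discharge report.

Exception (a) does not apply: there is no General Certificate in force.
Exception (b) is satisfied on its face — discharge occurs on no more than two days per week; the qualifying period is 230 days, meeting the 230 days threshold; a current Category B Approval is held. However, paragraphs (f)–(g) must be considered: (f) operates against (b): the brewery is within 200 m of a designated waterway. (g), which would lift (f), does not operate here — the reference index is 326, not under 290. Exception (b) does not apply.
Exception (c): discharge is routed to a licensed treatment works; the facility operates on a batch process — every condition holds. Turning to paragraph (h): (h) operates against (c): a current General Waiver is held. So (c) is unavailable.
Exception (d) fails — no General Permit is held.
All of (e)'s requirements are met (a current General Registration is held; the facility's operating hours per week are 40, less than the 48 limit; a current Tier F Registration is held). But applying paragraphs (j)–(o): (j) operates against (e): discharge temperature exceeds 35 °C. (k) would limit (j) — the compliance score is 88 points, meeting the 85 points threshold — but (l) sets (k) aside: (l) applies — a current Tier D Exemption Letter is held. (m) would limit (l) — a current Provisional Waiver is held — but (n) sets (m) aside: (n) is triggered — the registered capacity is 3,460 units, below the 4,030 units limit. (o) is inapplicable (the reportable unit count is 75, short of 88), so (n) stands. So (e) is unavailable.
None of the exceptions is available; § 63 applies in full.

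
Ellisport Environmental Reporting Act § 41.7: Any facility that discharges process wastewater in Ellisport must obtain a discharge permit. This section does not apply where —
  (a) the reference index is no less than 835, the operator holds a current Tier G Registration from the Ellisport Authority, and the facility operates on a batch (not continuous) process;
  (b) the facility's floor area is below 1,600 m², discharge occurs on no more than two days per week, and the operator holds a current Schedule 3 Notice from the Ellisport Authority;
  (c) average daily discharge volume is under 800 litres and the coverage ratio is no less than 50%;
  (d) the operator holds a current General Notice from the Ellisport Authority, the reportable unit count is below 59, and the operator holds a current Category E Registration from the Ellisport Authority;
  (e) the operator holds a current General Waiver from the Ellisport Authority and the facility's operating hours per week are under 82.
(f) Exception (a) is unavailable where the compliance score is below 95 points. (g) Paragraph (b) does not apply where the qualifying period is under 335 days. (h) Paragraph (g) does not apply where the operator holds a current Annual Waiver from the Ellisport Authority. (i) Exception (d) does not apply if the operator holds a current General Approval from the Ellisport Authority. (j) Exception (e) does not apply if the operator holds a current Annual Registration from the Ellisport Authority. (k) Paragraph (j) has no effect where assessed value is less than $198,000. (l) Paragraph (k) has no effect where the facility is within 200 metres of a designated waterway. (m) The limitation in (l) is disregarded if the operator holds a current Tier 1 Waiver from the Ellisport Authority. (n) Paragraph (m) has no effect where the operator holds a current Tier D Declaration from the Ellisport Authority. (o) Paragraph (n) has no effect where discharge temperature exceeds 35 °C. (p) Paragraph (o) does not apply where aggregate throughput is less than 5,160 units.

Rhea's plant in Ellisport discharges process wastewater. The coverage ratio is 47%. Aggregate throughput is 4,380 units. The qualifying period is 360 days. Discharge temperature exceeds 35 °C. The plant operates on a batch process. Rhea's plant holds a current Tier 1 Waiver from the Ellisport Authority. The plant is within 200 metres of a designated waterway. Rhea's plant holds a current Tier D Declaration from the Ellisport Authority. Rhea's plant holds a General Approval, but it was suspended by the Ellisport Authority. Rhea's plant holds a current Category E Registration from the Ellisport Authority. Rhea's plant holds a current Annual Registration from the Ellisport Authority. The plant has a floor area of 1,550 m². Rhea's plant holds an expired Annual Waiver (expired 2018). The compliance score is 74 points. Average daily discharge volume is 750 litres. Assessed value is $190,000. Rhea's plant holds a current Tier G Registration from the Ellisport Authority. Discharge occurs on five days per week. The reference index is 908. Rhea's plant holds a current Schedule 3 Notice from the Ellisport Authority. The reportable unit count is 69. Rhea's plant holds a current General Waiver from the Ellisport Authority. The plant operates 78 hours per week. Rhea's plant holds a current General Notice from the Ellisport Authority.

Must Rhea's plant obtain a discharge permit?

Yes — Rhea's plant must obtain a discharge permit.

All of (a)'s requirements are met (the reference index is 908, meeting the 835 threshold; a current Tier G Registration is held; the facility operates on a batch process). But applying paragraph (f): (f) operates against (a): the compliance score is 74 points, below the 95 points limit. (a) is therefore removed.
Exception (b) fails — discharge occurs on five days per week.
Exception (c) fails — the coverage ratio is 47%, short of 50%.
Exception (d) does not apply: the reportable unit count is 69, not below 59.
Exception (e): a current General Waiver is held; the facility's operating hours per week are 78, under the 82 limit — every condition holds. But applying paragraphs (j)–(p): (j) operates against (e): a current Annual Registration is held. (k) would limit (j) — assessed value is $190,000, less than the $198,000 limit — but (l) sets (k) aside: (l) operates against (k): the plant is within 200 m of a designated waterway. (m) is triggered (a current Tier 1 Waiver is held), but is set aside by (n): (n) is engaged — a current Tier D Declaration is held. (o) would limit (n) — discharge temperature exceeds 35 °C — but (p) sets (o) aside: (p) is triggered — aggregate throughput is 4,380 units, less than the 5,160 units limit. Exception (e) does not apply.
No exception applies. The general rule governs.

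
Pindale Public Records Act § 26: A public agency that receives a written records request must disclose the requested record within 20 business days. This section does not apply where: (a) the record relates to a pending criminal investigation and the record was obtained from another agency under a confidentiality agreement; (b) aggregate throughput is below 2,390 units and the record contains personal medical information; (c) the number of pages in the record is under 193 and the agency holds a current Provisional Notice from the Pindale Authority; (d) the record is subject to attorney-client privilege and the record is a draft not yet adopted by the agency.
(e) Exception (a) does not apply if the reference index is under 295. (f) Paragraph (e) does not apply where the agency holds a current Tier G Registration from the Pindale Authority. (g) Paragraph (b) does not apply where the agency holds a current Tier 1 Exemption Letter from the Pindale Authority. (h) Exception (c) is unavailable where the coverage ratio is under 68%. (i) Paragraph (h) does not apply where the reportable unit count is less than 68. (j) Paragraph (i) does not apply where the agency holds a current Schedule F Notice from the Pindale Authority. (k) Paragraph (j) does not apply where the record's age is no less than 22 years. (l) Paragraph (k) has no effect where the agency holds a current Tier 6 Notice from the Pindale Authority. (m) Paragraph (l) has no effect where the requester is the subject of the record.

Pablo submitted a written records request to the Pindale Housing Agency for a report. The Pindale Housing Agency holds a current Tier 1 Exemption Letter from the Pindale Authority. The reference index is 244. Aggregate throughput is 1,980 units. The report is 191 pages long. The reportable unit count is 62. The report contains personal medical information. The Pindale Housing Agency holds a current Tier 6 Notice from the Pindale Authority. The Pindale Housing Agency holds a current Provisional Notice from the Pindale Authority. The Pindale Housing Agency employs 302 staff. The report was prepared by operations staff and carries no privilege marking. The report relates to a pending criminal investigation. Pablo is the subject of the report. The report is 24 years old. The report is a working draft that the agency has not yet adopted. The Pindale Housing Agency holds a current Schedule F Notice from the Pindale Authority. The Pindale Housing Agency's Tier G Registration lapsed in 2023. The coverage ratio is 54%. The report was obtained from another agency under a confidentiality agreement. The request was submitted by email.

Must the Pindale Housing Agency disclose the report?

No — exception (c) applies; the Pindale Housing Agency is not required to disclose the report.

Exception (a): the report relates to a pending investigation; the report was obtained under a confidentiality agreement — every condition holds. However, paragraphs (e)–(f) must be considered: (e) operates against (a): the reference index is 244, under the 295 limit. (f), which would lift (e), is inapplicable — no current Tier G Registration is held. Exception (a) does not apply.
Exception (b)'s conditions are all satisfied: aggregate throughput is 1,980 units, below the 2,390 units limit; the report contains personal medical information. However, paragraph (g) must be considered: (g) is triggered — a current Tier 1 Exemption Letter is held. So (b) is unavailable.
Exception (c) is satisfied on its face — the number of pages in the record is 191, under the 193 limit; a current Provisional Notice is held. As to paragraphs (h)–(m): (h) applies (the coverage ratio is 54%, under the 68% limit), but is overridden by (i): (i) operates against (h): the reportable unit count is 62, less than the 68 limit. (j) operates (a current Schedule F Notice is held), but is overridden by (k): (k) is triggered — the record's age is 24 years, meeting the 22 years threshold. (l) applies (a current Tier 6 Notice is held), but is overridden by (m): (m) operates against (l): Pablo is the subject of the report. Exception (c) stands.
Exception (d) does not apply: the report carries no privilege marking.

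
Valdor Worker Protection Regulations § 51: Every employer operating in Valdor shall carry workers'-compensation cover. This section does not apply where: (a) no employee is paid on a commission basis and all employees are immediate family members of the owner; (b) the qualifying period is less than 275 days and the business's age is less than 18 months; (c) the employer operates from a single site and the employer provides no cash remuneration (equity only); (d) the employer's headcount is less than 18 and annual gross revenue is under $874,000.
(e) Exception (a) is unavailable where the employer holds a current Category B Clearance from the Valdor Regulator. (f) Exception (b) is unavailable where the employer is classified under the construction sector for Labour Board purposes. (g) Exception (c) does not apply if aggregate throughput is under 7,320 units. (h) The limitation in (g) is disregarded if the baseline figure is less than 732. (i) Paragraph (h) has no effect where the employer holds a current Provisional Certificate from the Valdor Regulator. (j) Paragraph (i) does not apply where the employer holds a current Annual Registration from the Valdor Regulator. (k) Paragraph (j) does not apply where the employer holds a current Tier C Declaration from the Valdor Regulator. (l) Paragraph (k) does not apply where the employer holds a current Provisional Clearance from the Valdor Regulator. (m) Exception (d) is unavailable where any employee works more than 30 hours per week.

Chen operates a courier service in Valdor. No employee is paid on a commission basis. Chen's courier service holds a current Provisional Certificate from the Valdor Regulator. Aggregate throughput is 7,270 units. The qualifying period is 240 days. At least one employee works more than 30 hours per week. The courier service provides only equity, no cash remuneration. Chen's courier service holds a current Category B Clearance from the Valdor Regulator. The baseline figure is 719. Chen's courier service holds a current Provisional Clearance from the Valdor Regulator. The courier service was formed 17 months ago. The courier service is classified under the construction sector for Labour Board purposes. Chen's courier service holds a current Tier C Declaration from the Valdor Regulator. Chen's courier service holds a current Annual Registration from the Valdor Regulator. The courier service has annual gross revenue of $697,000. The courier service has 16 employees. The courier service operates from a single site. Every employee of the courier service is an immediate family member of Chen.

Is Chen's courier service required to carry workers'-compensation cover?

No — exception (c) applies; Chen's courier service is not required to carry workers'-compensation cover.

Exception (a) is satisfied on its face — no employee is paid on commission; every employee is an immediate family member. However, paragraph (e) must be considered: (e) operates against (a): a current Category B Clearance is held. (a) is therefore removed.
Exception (b) is satisfied on its face — the qualifying period is 240 days, less than the 275 days limit; the business's age is 17 months, less than the 18 months limit. But applying paragraph (f): (f) operates against (b): the courier service is classified under the construction sector. Exception (b) does not apply.
Exception (c): the employer operates from a single site; remuneration is equity-only — every condition holds. Under paragraphs (g)–(l): (g) would limit (c) — aggregate throughput is 7,270 units, under the 7,320 units limit — but (h) sets (g) aside: (h) operates against (g): the baseline figure is 719, less than the 732 limit. (i) is triggered (a current Provisional Certificate is held), but is overridden by (j): (j) operates — a current Annual Registration is held. (k) would limit (j) — a current Tier C Declaration is held — but (l) sets (k) aside: (l) is engaged — a current Provisional Clearance is held. Exception (c) stands.
All of (d)'s requirements are met (the employer's headcount is 16, less than the 18 limit; annual gross revenue is $697,000, under the $874,000 limit). But: (m) operates against (d): at least one employee exceeds 30 hours/week. (d) is therefore removed.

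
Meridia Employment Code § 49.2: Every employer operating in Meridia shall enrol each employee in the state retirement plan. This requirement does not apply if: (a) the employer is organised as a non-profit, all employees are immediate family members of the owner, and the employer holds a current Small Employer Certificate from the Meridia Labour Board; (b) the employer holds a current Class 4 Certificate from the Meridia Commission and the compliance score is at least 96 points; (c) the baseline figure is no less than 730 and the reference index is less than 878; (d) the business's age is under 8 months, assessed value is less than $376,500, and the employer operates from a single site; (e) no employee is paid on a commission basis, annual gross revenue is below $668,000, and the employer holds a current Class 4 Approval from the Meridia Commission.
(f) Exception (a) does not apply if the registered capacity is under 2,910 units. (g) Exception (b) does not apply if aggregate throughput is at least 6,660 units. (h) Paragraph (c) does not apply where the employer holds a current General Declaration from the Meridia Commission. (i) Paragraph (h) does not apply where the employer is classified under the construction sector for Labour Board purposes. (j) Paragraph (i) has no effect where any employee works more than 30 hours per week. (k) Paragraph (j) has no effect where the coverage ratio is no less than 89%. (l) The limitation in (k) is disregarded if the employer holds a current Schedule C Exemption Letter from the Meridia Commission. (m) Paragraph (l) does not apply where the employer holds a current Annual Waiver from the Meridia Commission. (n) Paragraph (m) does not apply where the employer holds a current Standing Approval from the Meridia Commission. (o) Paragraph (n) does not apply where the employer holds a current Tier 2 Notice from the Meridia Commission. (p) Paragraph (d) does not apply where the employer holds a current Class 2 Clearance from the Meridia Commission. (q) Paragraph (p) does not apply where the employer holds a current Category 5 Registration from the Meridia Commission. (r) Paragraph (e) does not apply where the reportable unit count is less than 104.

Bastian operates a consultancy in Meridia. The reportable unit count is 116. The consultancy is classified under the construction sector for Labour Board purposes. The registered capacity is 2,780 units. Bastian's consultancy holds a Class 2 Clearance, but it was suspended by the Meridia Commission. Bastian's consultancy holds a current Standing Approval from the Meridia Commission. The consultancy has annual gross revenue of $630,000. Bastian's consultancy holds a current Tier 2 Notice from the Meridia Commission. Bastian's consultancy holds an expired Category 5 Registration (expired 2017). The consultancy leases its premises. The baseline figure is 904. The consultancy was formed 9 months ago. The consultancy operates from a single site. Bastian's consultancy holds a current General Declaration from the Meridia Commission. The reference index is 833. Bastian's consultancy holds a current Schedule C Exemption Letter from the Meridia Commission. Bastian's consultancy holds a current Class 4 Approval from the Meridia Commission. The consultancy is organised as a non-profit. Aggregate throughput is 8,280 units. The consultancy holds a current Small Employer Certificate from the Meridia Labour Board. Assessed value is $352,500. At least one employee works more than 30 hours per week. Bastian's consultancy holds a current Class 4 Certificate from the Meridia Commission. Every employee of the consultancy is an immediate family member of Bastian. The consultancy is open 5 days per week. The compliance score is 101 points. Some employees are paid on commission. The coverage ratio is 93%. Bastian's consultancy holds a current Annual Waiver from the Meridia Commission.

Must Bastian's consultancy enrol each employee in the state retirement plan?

Exception (a): the employer is a non-profit; every employee is an immediate family member; a current Small Employer Certificate is held — every condition holds. But applying paragraph (f): (f) operates — the registered capacity is 2,780 units, under the 2,910 units limit. Exception (a) does not apply.
Exception (b)'s conditions are all satisfied: a current Class 4 Certificate is held; the compliance score is 101 points, meeting the 96 points threshold. However, paragraph (g) must be considered: (g) operates — aggregate throughput is 8,280 units, meeting the 6,660 units threshold. (b) is therefore removed.
All of (c)'s requirements are met (the baseline figure is 904, meeting the 730 threshold; the reference index is 833, less than the 878 limit). Under paragraphs (h)–(o): (h) would limit (c) — a current General Declaration is held — but (i) sets (h) aside: (i) operates against (h): the consultancy is classified under the construction sector. (j) would limit (i) — at least one employee exceeds 30 hours/week — but (k) sets (j) aside: (k) operates — the coverage ratio is 93%, meeting the 89% threshold. (l) would limit (k) — a current Schedule C Exemption Letter is held — but (m) sets (l) aside: (m) operates against (l): a current Annual Waiver is held. (n) would limit (m) — a current Standing Approval is held — but (o) sets (n) aside: (o) operates against (n): a current Tier 2 Notice is held. (c) remains available.
Exception (d) does not apply: the business's age is 9 months, not under 8 months.
Exception (e) does not apply: some employees are paid on commission.

No — exception (c) applies; Bastian's consultancy is not required to enrol each employee in the state retirement plan.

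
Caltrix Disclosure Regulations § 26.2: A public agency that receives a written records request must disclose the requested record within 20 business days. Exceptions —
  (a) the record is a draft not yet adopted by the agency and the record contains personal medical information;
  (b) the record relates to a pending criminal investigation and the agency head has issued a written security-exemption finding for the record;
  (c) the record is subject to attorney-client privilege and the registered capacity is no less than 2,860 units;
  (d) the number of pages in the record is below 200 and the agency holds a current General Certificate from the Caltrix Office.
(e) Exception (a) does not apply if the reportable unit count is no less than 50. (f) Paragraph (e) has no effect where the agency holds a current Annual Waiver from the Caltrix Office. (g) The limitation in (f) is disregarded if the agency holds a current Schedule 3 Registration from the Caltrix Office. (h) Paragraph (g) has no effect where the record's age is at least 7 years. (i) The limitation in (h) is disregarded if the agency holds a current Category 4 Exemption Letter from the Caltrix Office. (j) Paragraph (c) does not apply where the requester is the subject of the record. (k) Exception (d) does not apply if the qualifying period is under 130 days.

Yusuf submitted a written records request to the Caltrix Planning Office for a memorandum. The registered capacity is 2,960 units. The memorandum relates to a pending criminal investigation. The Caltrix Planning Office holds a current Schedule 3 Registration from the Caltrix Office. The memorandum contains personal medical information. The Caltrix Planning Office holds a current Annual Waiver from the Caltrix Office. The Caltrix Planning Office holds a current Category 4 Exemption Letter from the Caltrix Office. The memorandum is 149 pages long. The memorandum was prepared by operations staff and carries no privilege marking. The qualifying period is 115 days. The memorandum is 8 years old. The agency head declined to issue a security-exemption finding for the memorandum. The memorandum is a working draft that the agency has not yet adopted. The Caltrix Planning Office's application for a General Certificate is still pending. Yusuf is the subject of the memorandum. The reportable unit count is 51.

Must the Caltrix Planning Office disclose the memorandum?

Exception (a): the memorandum is an unadopted draft; the memorandum contains personal medical information — every condition holds. But: (e) applies — the reportable unit count is 51, meeting the 50 threshold. (f) would limit (e) — a current Annual Waiver is held — but (g) sets (f) aside: (g) operates against (f): a current Schedule 3 Registration is held. (h) would limit (g) — the record's age is 8 years, meeting the 7 years threshold — but (i) sets (h) aside: (i) is engaged — a current Category 4 Exemption Letter is held. (a) is therefore removed.
Exception (b) does not apply: the agency head declined to issue a security-exemption finding.
Exception (c) does not apply: the memorandum carries no privilege marking.
Exception (d) requires that the agency holds a current General Certificate from the Caltrix Office; but no current General Certificate is held, so (d) is unavailable.
None of the exceptions is available; § 26.2 applies in full.

Yes — the Caltrix Planning Office must disclose the memorandum.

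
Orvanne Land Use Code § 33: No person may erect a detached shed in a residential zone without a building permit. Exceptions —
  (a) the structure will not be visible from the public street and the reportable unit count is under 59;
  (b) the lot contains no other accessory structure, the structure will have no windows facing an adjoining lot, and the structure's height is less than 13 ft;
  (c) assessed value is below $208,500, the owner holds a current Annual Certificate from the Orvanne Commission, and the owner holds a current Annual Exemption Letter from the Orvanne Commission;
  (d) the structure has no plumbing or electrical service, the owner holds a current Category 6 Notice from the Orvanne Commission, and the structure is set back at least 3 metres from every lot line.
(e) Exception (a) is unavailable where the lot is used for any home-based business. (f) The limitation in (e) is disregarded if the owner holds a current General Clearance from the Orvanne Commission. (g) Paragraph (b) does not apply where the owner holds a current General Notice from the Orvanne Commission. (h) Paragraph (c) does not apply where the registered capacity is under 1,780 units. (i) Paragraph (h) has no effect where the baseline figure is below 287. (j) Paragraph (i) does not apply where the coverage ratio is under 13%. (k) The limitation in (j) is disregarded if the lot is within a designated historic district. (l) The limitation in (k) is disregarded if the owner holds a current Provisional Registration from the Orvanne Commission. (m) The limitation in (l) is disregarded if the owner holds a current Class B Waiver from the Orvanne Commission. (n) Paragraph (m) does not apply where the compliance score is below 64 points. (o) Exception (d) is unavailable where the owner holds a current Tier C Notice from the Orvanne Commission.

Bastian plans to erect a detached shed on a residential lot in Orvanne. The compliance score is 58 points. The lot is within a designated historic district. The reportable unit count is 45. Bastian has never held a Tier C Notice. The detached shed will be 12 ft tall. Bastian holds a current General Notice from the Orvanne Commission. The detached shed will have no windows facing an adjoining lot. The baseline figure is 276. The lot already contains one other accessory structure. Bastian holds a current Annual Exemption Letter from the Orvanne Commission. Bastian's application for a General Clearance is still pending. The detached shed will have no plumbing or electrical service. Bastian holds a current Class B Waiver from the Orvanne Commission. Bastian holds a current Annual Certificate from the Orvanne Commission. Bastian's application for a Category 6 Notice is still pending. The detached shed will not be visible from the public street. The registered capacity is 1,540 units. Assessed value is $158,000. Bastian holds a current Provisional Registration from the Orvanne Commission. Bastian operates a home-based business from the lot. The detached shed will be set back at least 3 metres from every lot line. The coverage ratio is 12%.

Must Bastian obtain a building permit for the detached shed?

Yes — Bastian must obtain a building permit.

Exception (a): the structure will not be visible from the street; the reportable unit count is 45, under the 59 limit — every condition holds. Turning to paragraphs (e)–(f): (e) operates against (a): a home-based business operates on the lot. (f) is not triggered (the General Clearance is not current), so (e) stands. So (a) is unavailable.
Exception (b) fails — the lot already has another accessory structure.
Exception (c): assessed value is $158,000, below the $208,500 limit; a current Annual Certificate is held; a current Annual Exemption Letter is held — every condition holds. But applying paragraphs (h)–(n): (h) operates against (c): the registered capacity is 1,540 units, under the 1,780 units limit. (i) would limit (h) — the baseline figure is 276, below the 287 limit — but (j) sets (i) aside: (j) operates against (i): the coverage ratio is 12%, under the 13% limit. (k) operates (the lot is in a historic district), but yields to (l): (l) operates — a current Provisional Registration is held. (m) operates (a current Class B Waiver is held), but is overridden by (n): (n) is triggered — the compliance score is 58 points, below the 64 points limit. Exception (c) does not apply.
Exception (d) does not apply: there is no Category 6 Notice in force.
No exception applies. The general rule governs.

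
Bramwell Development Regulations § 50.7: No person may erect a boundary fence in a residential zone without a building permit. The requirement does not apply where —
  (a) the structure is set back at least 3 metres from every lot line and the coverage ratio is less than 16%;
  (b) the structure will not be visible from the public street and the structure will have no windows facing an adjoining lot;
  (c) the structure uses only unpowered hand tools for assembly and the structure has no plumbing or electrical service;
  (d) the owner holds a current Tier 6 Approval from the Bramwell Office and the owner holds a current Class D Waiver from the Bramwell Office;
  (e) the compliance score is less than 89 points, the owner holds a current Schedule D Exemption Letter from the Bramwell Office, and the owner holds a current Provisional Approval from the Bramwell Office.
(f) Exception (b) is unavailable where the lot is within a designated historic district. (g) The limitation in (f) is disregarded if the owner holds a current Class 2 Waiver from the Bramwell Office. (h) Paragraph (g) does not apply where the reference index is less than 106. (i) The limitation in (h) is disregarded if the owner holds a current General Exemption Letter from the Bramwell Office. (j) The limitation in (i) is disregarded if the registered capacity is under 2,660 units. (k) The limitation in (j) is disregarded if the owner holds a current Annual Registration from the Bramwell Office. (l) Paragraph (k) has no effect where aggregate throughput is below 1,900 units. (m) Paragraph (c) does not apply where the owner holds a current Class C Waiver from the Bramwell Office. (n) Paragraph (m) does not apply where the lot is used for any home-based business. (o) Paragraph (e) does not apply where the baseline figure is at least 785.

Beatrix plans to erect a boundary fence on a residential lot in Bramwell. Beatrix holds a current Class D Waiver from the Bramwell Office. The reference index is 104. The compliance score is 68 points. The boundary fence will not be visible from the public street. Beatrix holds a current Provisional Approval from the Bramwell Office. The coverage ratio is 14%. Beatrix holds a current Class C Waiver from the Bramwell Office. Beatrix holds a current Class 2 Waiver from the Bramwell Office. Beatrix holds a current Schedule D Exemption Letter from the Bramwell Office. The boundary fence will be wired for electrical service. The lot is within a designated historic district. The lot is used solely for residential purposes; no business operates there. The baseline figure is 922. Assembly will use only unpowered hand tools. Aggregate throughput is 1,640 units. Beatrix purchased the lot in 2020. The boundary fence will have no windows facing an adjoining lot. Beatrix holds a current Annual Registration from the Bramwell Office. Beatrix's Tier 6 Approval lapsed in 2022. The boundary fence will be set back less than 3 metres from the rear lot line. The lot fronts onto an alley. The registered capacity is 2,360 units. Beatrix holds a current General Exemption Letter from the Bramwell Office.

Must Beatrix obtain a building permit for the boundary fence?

Exception (a) requires that the structure is set back at least 3 metres from every lot line; but the rear setback is under 3 m, so (a) is unavailable.
Exception (b)'s conditions are all satisfied: the structure will not be visible from the street; no windows face an adjoining lot. But: (f) operates against (b): the lot is in a historic district. (g) would limit (f) — a current Class 2 Waiver is held — but (h) sets (g) aside: (h) is triggered — the reference index is 104, less than the 106 limit. (i) would limit (h) — a current General Exemption Letter is held — but (j) sets (i) aside: (j) operates against (i): the registered capacity is 2,360 units, under the 2,660 units limit. (k) would limit (j) — a current Annual Registration is held — but (l) sets (k) aside: (l) applies — aggregate throughput is 1,640 units, below the 1,900 units limit. (b) is therefore removed.
Exception (c) fails — electrical service is planned.
Exception (d) does not apply: the Tier 6 Approval is not current.
Exception (e) is satisfied on its face — the compliance score is 68 points, less than the 89 points limit; a current Schedule D Exemption Letter is held; a current Provisional Approval is held. Turning to paragraph (o): (o) applies — the baseline figure is 922, meeting the 785 threshold. So (e) is unavailable.
No exception applies. The general rule governs.

Yes — Beatrix must obtain a building permit.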